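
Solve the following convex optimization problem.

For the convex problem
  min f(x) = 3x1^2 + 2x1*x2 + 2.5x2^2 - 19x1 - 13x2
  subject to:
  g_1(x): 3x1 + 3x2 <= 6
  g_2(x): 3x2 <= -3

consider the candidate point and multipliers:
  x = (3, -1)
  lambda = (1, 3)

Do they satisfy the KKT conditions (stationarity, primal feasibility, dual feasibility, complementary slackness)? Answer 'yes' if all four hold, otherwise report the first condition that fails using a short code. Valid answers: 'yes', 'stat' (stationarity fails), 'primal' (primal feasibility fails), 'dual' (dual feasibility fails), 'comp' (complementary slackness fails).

Gradient of f: grad f(x) = Q x + c = (-3, -12)
Constraint values g_i(x) = a_i^T x - b_i:
  g_1((3, -1)) = 0
  g_2((3, -1)) = 0
Stationarity residual: grad f(x) + sum_i lambda_i a_i = (0, 0)
  -> stationarity OK
Primal feasibility (all g_i <= 0): OK
Dual feasibility (all lambda_i >= 0): OK
Complementary slackness (lambda_i * g_i(x) = 0 for all i): OK

Verdict: yes, KKT holds.

yes


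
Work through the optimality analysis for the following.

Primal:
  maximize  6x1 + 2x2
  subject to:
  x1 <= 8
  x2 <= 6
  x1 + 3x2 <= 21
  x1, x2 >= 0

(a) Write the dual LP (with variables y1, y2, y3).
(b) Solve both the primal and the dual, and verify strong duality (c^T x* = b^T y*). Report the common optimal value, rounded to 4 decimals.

The standard primal-dual pair for 'max c^T x s.t. A x <= b, x >= 0' is:
  Dual:  min b^T y  s.t.  A^T y >= c,  y >= 0.

So the dual LP is:
  minimize  8y1 + 6y2 + 21y3
  subject to:
    y1 + y3 >= 6
    y2 + 3y3 >= 2
    y1, y2, y3 >= 0

Solving the primal: x* = (8, 4.3333).
  primal value c^T x* = 56.6667.
Solving the dual: y* = (5.3333, 0, 0.6667).
  dual value b^T y* = 56.6667.
Strong duality: c^T x* = b^T y*. Confirmed.

56.6667


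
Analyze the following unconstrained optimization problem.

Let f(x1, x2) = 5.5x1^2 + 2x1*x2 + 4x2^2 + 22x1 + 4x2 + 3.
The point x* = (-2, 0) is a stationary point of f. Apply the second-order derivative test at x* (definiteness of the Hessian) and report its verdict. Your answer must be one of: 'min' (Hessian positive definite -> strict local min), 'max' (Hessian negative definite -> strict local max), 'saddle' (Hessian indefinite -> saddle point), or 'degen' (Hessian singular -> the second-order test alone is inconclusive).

Compute the Hessian H = grad^2 f:
  H = [[11, 2], [2, 8]]
Verify stationarity: grad f(x*) = H x* + g = (0, 0).
Eigenvalues of H: 7, 12.
Both eigenvalues > 0, so H is positive definite -> x* is a strict local min.

min


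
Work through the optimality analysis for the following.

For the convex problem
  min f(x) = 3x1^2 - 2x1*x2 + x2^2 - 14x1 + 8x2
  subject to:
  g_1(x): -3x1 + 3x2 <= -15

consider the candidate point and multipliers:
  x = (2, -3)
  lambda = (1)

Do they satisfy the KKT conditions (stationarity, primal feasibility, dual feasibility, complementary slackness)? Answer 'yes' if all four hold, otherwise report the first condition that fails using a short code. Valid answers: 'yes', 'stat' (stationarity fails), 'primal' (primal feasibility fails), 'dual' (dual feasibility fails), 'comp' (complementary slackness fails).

Gradient of f: grad f(x) = Q x + c = (4, -2)
Constraint values g_i(x) = a_i^T x - b_i:
  g_1((2, -3)) = 0
Stationarity residual: grad f(x) + sum_i lambda_i a_i = (1, 1)
  -> stationarity FAILS
Primal feasibility (all g_i <= 0): OK
Dual feasibility (all lambda_i >= 0): OK
Complementary slackness (lambda_i * g_i(x) = 0 for all i): OK

Verdict: the first failing condition is stationarity -> stat.

stat


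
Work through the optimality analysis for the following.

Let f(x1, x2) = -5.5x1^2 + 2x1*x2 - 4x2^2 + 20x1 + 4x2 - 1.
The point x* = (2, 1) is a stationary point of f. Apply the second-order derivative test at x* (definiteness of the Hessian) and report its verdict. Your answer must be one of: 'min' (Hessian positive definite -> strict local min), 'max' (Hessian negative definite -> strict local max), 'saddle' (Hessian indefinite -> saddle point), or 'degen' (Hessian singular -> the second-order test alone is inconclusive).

Compute the Hessian H = grad^2 f:
  H = [[-11, 2], [2, -8]]
Verify stationarity: grad f(x*) = H x* + g = (0, 0).
Eigenvalues of H: -12, -7.
Both eigenvalues < 0, so H is negative definite -> x* is a strict local max.

max


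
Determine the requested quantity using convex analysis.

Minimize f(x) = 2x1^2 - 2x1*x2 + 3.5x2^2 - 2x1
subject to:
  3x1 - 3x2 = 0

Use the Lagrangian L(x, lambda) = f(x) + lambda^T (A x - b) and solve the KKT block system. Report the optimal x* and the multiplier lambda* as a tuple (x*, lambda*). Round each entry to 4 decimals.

Form the Lagrangian:
  L(x, lambda) = (1/2) x^T Q x + c^T x + lambda^T (A x - b)
Stationarity (grad_x L = 0): Q x + c + A^T lambda = 0.
Primal feasibility: A x = b.

This gives the KKT block system:
  [ Q   A^T ] [ x     ]   [-c ]
  [ A    0  ] [ lambda ] = [ b ]

Solving the linear system:
  x*      = (0.2857, 0.2857)
  lambda* = (0.4762)
  f(x*)   = -0.2857

x* = (0.2857, 0.2857), lambda* = (0.4762)


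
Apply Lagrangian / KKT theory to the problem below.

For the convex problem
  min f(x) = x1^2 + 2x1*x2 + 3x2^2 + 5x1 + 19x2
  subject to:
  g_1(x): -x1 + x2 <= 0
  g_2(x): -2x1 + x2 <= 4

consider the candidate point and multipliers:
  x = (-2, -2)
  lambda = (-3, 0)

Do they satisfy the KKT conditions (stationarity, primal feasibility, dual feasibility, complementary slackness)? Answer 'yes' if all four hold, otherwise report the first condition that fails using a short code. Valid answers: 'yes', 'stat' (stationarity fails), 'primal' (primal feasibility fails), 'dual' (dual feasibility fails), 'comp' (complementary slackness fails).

Gradient of f: grad f(x) = Q x + c = (-3, 3)
Constraint values g_i(x) = a_i^T x - b_i:
  g_1((-2, -2)) = 0
  g_2((-2, -2)) = -2
Stationarity residual: grad f(x) + sum_i lambda_i a_i = (0, 0)
  -> stationarity OK
Primal feasibility (all g_i <= 0): OK
Dual feasibility (all lambda_i >= 0): FAILS
Complementary slackness (lambda_i * g_i(x) = 0 for all i): OK

Verdict: the first failing condition is dual_feasibility -> dual.

dual


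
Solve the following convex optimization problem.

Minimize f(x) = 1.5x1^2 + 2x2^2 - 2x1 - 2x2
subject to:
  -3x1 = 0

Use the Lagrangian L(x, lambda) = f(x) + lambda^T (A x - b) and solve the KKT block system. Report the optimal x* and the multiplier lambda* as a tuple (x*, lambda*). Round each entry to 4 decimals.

Form the Lagrangian:
  L(x, lambda) = (1/2) x^T Q x + c^T x + lambda^T (A x - b)
Stationarity (grad_x L = 0): Q x + c + A^T lambda = 0.
Primal feasibility: A x = b.

This gives the KKT block system:
  [ Q   A^T ] [ x     ]   [-c ]
  [ A    0  ] [ lambda ] = [ b ]

Solving the linear system:
  x*      = (0, 0.5)
  lambda* = (-0.6667)
  f(x*)   = -0.5

x* = (0, 0.5), lambda* = (-0.6667)


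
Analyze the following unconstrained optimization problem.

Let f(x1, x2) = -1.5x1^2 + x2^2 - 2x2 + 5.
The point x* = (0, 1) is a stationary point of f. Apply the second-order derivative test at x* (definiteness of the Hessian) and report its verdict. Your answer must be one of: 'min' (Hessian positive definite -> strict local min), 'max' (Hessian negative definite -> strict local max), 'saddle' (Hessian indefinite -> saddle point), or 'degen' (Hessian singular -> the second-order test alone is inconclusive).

Compute the Hessian H = grad^2 f:
  H = [[-3, 0], [0, 2]]
Verify stationarity: grad f(x*) = H x* + g = (0, 0).
Eigenvalues of H: -3, 2.
Eigenvalues have mixed signs, so H is indefinite -> x* is a saddle point.

saddle


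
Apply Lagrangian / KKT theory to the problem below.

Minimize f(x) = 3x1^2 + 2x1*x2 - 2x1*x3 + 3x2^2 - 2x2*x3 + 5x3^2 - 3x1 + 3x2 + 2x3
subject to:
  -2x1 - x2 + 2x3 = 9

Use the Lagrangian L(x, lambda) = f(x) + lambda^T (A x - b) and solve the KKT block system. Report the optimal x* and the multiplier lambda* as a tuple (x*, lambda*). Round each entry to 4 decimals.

Form the Lagrangian:
  L(x, lambda) = (1/2) x^T Q x + c^T x + lambda^T (A x - b)
Stationarity (grad_x L = 0): Q x + c + A^T lambda = 0.
Primal feasibility: A x = b.

This gives the KKT block system:
  [ Q   A^T ] [ x     ]   [-c ]
  [ A    0  ] [ lambda ] = [ b ]

Solving the linear system:
  x*      = (-2.5403, -1.129, 1.3952)
  lambda* = (-11.6452)
  f(x*)   = 55.9153

x* = (-2.5403, -1.129, 1.3952), lambda* = (-11.6452)


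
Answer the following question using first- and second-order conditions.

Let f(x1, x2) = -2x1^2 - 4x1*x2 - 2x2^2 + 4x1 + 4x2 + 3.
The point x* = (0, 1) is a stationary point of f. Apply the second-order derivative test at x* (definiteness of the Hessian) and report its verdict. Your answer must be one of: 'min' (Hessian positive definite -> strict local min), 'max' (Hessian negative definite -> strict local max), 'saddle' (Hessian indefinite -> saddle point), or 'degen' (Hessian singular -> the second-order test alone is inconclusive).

Compute the Hessian H = grad^2 f:
  H = [[-4, -4], [-4, -4]]
Verify stationarity: grad f(x*) = H x* + g = (0, 0).
Eigenvalues of H: -8, 0.
H has a zero eigenvalue (singular; negative semidefinite but not definite), so H is neither positive definite, negative definite, nor indefinite. The second-order test alone is inconclusive -> degen.
(Indeed, f is constant along the null direction of H through x*, so x* is not a strict local extremum.)

degen


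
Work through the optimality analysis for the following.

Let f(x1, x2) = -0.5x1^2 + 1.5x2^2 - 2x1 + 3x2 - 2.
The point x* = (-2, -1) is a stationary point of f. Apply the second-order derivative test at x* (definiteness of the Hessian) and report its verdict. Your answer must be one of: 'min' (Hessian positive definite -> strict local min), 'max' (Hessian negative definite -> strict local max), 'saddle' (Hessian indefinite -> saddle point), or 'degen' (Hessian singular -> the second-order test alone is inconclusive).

Compute the Hessian H = grad^2 f:
  H = [[-1, 0], [0, 3]]
Verify stationarity: grad f(x*) = H x* + g = (0, 0).
Eigenvalues of H: -1, 3.
Eigenvalues have mixed signs, so H is indefinite -> x* is a saddle point.

saddle


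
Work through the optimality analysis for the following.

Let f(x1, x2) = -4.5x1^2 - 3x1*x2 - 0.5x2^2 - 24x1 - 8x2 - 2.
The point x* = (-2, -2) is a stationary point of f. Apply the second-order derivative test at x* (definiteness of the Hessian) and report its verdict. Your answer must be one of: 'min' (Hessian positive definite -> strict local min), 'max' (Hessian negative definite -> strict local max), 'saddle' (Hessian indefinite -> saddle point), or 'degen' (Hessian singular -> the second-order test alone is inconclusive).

Compute the Hessian H = grad^2 f:
  H = [[-9, -3], [-3, -1]]
Verify stationarity: grad f(x*) = H x* + g = (0, 0).
Eigenvalues of H: -10, 0.
H has a zero eigenvalue (singular; negative semidefinite but not definite), so H is neither positive definite, negative definite, nor indefinite. The second-order test alone is inconclusive -> degen.
(Indeed, f is constant along the null direction of H through x*, so x* is not a strict local extremum.)

degen


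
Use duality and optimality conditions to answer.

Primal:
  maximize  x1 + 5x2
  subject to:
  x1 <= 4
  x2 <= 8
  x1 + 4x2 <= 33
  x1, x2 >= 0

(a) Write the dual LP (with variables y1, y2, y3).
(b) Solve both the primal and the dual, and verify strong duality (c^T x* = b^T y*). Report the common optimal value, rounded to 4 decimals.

The standard primal-dual pair for 'max c^T x s.t. A x <= b, x >= 0' is:
  Dual:  min b^T y  s.t.  A^T y >= c,  y >= 0.

So the dual LP is:
  minimize  4y1 + 8y2 + 33y3
  subject to:
    y1 + y3 >= 1
    y2 + 4y3 >= 5
    y1, y2, y3 >= 0

Solving the primal: x* = (1, 8).
  primal value c^T x* = 41.
Solving the dual: y* = (0, 1, 1).
  dual value b^T y* = 41.
Strong duality: c^T x* = b^T y*. Confirmed.

41


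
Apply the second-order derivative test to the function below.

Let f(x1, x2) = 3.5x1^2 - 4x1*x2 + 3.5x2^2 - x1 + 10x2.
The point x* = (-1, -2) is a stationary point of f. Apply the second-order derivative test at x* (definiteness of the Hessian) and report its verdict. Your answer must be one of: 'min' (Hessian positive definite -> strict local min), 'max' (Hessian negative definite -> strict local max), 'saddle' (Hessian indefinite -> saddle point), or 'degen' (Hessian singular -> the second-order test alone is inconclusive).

Compute the Hessian H = grad^2 f:
  H = [[7, -4], [-4, 7]]
Verify stationarity: grad f(x*) = H x* + g = (0, 0).
Eigenvalues of H: 3, 11.
Both eigenvalues > 0, so H is positive definite -> x* is a strict local min.

min


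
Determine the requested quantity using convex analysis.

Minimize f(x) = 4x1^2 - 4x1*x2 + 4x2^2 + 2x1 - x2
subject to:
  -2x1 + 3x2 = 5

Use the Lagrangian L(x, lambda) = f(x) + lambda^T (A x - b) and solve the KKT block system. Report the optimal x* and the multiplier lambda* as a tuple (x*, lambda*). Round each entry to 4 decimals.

Form the Lagrangian:
  L(x, lambda) = (1/2) x^T Q x + c^T x + lambda^T (A x - b)
Stationarity (grad_x L = 0): Q x + c + A^T lambda = 0.
Primal feasibility: A x = b.

This gives the KKT block system:
  [ Q   A^T ] [ x     ]   [-c ]
  [ A    0  ] [ lambda ] = [ b ]

Solving the linear system:
  x*      = (-0.5714, 1.2857)
  lambda* = (-3.8571)
  f(x*)   = 8.4286

x* = (-0.5714, 1.2857), lambda* = (-3.8571)


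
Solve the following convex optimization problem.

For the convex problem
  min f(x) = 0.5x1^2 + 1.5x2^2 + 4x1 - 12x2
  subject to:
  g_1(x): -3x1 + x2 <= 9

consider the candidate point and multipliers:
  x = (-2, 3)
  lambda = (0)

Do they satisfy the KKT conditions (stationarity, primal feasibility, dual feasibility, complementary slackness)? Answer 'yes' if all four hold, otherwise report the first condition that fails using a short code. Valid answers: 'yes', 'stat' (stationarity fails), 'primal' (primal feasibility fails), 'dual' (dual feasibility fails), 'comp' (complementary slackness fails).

Gradient of f: grad f(x) = Q x + c = (2, -3)
Constraint values g_i(x) = a_i^T x - b_i:
  g_1((-2, 3)) = 0
Stationarity residual: grad f(x) + sum_i lambda_i a_i = (2, -3)
  -> stationarity FAILS
Primal feasibility (all g_i <= 0): OK
Dual feasibility (all lambda_i >= 0): OK
Complementary slackness (lambda_i * g_i(x) = 0 for all i): OK

Verdict: the first failing condition is stationarity -> stat.

stat


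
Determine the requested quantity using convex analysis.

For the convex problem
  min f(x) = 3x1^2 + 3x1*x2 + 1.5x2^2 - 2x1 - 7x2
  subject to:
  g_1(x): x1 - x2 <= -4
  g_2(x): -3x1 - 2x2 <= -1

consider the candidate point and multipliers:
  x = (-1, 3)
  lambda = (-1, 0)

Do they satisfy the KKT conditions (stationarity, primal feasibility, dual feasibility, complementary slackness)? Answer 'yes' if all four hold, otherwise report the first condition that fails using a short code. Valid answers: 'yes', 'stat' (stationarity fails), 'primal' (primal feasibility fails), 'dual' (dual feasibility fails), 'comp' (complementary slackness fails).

Gradient of f: grad f(x) = Q x + c = (1, -1)
Constraint values g_i(x) = a_i^T x - b_i:
  g_1((-1, 3)) = 0
  g_2((-1, 3)) = -2
Stationarity residual: grad f(x) + sum_i lambda_i a_i = (0, 0)
  -> stationarity OK
Primal feasibility (all g_i <= 0): OK
Dual feasibility (all lambda_i >= 0): FAILS
Complementary slackness (lambda_i * g_i(x) = 0 for all i): OK

Verdict: the first failing condition is dual_feasibility -> dual.

dual


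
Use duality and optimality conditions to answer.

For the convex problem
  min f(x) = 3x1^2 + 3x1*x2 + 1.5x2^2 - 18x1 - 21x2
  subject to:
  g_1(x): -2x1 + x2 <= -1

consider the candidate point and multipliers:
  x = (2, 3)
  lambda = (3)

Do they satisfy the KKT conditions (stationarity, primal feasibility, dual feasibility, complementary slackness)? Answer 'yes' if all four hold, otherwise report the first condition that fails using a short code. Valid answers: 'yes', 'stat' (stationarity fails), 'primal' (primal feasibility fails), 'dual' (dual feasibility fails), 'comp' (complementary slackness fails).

Gradient of f: grad f(x) = Q x + c = (3, -6)
Constraint values g_i(x) = a_i^T x - b_i:
  g_1((2, 3)) = 0
Stationarity residual: grad f(x) + sum_i lambda_i a_i = (-3, -3)
  -> stationarity FAILS
Primal feasibility (all g_i <= 0): OK
Dual feasibility (all lambda_i >= 0): OK
Complementary slackness (lambda_i * g_i(x) = 0 for all i): OK

Verdict: the first failing condition is stationarity -> stat.

stat


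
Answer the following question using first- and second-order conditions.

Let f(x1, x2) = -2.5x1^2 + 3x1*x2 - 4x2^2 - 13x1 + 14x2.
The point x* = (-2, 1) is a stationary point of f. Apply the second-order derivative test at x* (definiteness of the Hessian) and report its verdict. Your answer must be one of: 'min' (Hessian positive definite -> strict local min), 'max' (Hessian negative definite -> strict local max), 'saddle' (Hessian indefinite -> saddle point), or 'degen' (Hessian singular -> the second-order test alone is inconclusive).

Compute the Hessian H = grad^2 f:
  H = [[-5, 3], [3, -8]]
Verify stationarity: grad f(x*) = H x* + g = (0, 0).
Eigenvalues of H: -9.8541, -3.1459.
Both eigenvalues < 0, so H is negative definite -> x* is a strict local max.

max


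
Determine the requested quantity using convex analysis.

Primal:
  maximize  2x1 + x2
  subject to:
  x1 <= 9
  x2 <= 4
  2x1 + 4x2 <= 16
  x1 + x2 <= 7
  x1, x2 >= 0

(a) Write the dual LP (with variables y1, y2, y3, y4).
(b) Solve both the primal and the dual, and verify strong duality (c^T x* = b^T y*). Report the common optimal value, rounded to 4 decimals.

The standard primal-dual pair for 'max c^T x s.t. A x <= b, x >= 0' is:
  Dual:  min b^T y  s.t.  A^T y >= c,  y >= 0.

So the dual LP is:
  minimize  9y1 + 4y2 + 16y3 + 7y4
  subject to:
    y1 + 2y3 + y4 >= 2
    y2 + 4y3 + y4 >= 1
    y1, y2, y3, y4 >= 0

Solving the primal: x* = (7, 0).
  primal value c^T x* = 14.
Solving the dual: y* = (0, 0, 0, 2).
  dual value b^T y* = 14.
Strong duality: c^T x* = b^T y*. Confirmed.

14


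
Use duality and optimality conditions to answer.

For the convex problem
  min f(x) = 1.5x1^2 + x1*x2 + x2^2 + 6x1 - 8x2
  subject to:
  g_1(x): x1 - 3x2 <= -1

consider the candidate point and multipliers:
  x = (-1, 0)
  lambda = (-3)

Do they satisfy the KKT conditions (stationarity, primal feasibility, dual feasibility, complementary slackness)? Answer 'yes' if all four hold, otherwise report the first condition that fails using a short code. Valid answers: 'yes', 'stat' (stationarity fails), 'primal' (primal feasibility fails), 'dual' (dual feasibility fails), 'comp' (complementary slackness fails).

Gradient of f: grad f(x) = Q x + c = (3, -9)
Constraint values g_i(x) = a_i^T x - b_i:
  g_1((-1, 0)) = 0
Stationarity residual: grad f(x) + sum_i lambda_i a_i = (0, 0)
  -> stationarity OK
Primal feasibility (all g_i <= 0): OK
Dual feasibility (all lambda_i >= 0): FAILS
Complementary slackness (lambda_i * g_i(x) = 0 for all i): OK

Verdict: the first failing condition is dual_feasibility -> dual.

dual


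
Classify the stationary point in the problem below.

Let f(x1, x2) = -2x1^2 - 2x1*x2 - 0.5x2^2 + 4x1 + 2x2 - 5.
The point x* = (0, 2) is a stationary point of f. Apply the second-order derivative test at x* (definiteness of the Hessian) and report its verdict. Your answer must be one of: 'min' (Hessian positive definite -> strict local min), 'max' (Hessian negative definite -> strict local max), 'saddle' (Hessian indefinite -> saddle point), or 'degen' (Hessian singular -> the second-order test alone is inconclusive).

Compute the Hessian H = grad^2 f:
  H = [[-4, -2], [-2, -1]]
Verify stationarity: grad f(x*) = H x* + g = (0, 0).
Eigenvalues of H: -5, 0.
H has a zero eigenvalue (singular; negative semidefinite but not definite), so H is neither positive definite, negative definite, nor indefinite. The second-order test alone is inconclusive -> degen.
(Indeed, f is constant along the null direction of H through x*, so x* is not a strict local extremum.)

degen


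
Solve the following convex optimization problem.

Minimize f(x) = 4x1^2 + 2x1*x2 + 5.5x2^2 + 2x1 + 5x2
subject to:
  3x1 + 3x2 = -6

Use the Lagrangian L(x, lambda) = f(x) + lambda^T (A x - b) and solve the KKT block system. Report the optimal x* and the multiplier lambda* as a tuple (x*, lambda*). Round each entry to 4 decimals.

Form the Lagrangian:
  L(x, lambda) = (1/2) x^T Q x + c^T x + lambda^T (A x - b)
Stationarity (grad_x L = 0): Q x + c + A^T lambda = 0.
Primal feasibility: A x = b.

This gives the KKT block system:
  [ Q   A^T ] [ x     ]   [-c ]
  [ A    0  ] [ lambda ] = [ b ]

Solving the linear system:
  x*      = (-1, -1)
  lambda* = (2.6667)
  f(x*)   = 4.5

x* = (-1, -1), lambda* = (2.6667)


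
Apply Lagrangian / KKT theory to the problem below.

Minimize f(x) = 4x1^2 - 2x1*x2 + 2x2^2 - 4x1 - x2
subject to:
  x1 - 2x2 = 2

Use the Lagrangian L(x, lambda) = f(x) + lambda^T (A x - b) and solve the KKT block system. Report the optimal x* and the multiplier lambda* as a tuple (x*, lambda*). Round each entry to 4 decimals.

Form the Lagrangian:
  L(x, lambda) = (1/2) x^T Q x + c^T x + lambda^T (A x - b)
Stationarity (grad_x L = 0): Q x + c + A^T lambda = 0.
Primal feasibility: A x = b.

This gives the KKT block system:
  [ Q   A^T ] [ x     ]   [-c ]
  [ A    0  ] [ lambda ] = [ b ]

Solving the linear system:
  x*      = (0.6429, -0.6786)
  lambda* = (-2.5)
  f(x*)   = 1.5536

x* = (0.6429, -0.6786), lambda* = (-2.5)


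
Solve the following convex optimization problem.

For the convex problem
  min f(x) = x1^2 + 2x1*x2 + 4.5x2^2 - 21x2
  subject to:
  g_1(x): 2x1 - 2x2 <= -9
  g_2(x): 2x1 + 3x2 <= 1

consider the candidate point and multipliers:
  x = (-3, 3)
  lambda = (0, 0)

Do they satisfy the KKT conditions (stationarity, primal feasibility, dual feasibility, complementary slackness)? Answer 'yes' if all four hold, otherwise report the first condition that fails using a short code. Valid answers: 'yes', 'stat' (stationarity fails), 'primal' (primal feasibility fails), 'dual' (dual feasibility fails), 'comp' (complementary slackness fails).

Gradient of f: grad f(x) = Q x + c = (0, 0)
Constraint values g_i(x) = a_i^T x - b_i:
  g_1((-3, 3)) = -3
  g_2((-3, 3)) = 2
Stationarity residual: grad f(x) + sum_i lambda_i a_i = (0, 0)
  -> stationarity OK
Primal feasibility (all g_i <= 0): FAILS
Dual feasibility (all lambda_i >= 0): OK
Complementary slackness (lambda_i * g_i(x) = 0 for all i): OK

Verdict: the first failing condition is primal_feasibility -> primal.

primal


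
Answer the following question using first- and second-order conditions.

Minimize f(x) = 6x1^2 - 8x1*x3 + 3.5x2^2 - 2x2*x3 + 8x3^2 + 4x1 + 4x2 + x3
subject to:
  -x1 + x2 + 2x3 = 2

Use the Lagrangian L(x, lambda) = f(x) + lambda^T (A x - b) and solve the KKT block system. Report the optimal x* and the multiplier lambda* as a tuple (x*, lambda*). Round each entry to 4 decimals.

Form the Lagrangian:
  L(x, lambda) = (1/2) x^T Q x + c^T x + lambda^T (A x - b)
Stationarity (grad_x L = 0): Q x + c + A^T lambda = 0.
Primal feasibility: A x = b.

This gives the KKT block system:
  [ Q   A^T ] [ x     ]   [-c ]
  [ A    0  ] [ lambda ] = [ b ]

Solving the linear system:
  x*      = (-0.5049, 0.4612, 0.517)
  lambda* = (-6.1942)
  f(x*)   = 6.3653

x* = (-0.5049, 0.4612, 0.517), lambda* = (-6.1942)


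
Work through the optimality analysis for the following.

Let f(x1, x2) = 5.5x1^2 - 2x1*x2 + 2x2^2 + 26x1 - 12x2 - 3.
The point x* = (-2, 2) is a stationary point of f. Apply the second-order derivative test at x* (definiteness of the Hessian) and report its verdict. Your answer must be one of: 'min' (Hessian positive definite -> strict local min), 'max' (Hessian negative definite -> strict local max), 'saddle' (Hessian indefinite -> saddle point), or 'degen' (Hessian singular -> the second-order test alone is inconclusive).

Compute the Hessian H = grad^2 f:
  H = [[11, -2], [-2, 4]]
Verify stationarity: grad f(x*) = H x* + g = (0, 0).
Eigenvalues of H: 3.4689, 11.5311.
Both eigenvalues > 0, so H is positive definite -> x* is a strict local min.

min


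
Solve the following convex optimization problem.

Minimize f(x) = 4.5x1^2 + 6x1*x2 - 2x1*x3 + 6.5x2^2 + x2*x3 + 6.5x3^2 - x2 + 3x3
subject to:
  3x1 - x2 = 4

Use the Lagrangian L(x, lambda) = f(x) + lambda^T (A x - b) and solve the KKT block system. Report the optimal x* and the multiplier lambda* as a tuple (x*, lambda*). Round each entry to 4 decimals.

Form the Lagrangian:
  L(x, lambda) = (1/2) x^T Q x + c^T x + lambda^T (A x - b)
Stationarity (grad_x L = 0): Q x + c + A^T lambda = 0.
Primal feasibility: A x = b.

This gives the KKT block system:
  [ Q   A^T ] [ x     ]   [-c ]
  [ A    0  ] [ lambda ] = [ b ]

Solving the linear system:
  x*      = (1.1297, -0.6109, -0.01)
  lambda* = (-2.1739)
  f(x*)   = 4.6382

x* = (1.1297, -0.6109, -0.01), lambda* = (-2.1739)


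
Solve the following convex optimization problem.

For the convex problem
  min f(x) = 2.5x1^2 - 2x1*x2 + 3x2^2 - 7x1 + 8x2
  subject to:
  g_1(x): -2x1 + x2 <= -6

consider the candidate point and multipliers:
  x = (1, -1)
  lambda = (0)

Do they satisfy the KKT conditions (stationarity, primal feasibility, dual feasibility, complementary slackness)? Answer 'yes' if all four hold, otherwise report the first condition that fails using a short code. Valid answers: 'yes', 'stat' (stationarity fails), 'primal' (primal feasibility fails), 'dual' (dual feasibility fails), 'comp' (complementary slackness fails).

Gradient of f: grad f(x) = Q x + c = (0, 0)
Constraint values g_i(x) = a_i^T x - b_i:
  g_1((1, -1)) = 3
Stationarity residual: grad f(x) + sum_i lambda_i a_i = (0, 0)
  -> stationarity OK
Primal feasibility (all g_i <= 0): FAILS
Dual feasibility (all lambda_i >= 0): OK
Complementary slackness (lambda_i * g_i(x) = 0 for all i): OK

Verdict: the first failing condition is primal_feasibility -> primal.

primal


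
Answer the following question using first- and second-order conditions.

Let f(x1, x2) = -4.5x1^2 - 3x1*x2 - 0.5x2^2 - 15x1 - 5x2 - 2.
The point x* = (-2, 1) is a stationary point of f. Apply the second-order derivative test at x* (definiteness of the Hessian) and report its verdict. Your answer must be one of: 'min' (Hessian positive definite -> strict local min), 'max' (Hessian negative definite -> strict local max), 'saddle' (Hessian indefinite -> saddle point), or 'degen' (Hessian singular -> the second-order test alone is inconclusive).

Compute the Hessian H = grad^2 f:
  H = [[-9, -3], [-3, -1]]
Verify stationarity: grad f(x*) = H x* + g = (0, 0).
Eigenvalues of H: -10, 0.
H has a zero eigenvalue (singular; negative semidefinite but not definite), so H is neither positive definite, negative definite, nor indefinite. The second-order test alone is inconclusive -> degen.
(Indeed, f is constant along the null direction of H through x*, so x* is not a strict local extremum.)

degen


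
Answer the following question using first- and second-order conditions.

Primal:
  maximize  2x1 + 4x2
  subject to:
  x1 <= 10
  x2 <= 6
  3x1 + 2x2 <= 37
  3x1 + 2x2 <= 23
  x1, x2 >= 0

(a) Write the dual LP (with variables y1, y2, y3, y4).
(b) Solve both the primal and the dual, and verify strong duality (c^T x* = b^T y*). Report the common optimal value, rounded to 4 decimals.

The standard primal-dual pair for 'max c^T x s.t. A x <= b, x >= 0' is:
  Dual:  min b^T y  s.t.  A^T y >= c,  y >= 0.

So the dual LP is:
  minimize  10y1 + 6y2 + 37y3 + 23y4
  subject to:
    y1 + 3y3 + 3y4 >= 2
    y2 + 2y3 + 2y4 >= 4
    y1, y2, y3, y4 >= 0

Solving the primal: x* = (3.6667, 6).
  primal value c^T x* = 31.3333.
Solving the dual: y* = (0, 2.6667, 0, 0.6667).
  dual value b^T y* = 31.3333.
Strong duality: c^T x* = b^T y*. Confirmed.

31.3333


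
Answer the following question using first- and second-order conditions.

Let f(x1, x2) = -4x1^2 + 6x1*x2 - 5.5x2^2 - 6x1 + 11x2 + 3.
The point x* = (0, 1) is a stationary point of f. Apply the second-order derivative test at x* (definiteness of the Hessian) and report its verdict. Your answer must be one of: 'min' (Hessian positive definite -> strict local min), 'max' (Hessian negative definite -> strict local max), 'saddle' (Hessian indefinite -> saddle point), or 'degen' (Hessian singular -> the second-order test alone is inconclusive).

Compute the Hessian H = grad^2 f:
  H = [[-8, 6], [6, -11]]
Verify stationarity: grad f(x*) = H x* + g = (0, 0).
Eigenvalues of H: -15.6847, -3.3153.
Both eigenvalues < 0, so H is negative definite -> x* is a strict local max.

max


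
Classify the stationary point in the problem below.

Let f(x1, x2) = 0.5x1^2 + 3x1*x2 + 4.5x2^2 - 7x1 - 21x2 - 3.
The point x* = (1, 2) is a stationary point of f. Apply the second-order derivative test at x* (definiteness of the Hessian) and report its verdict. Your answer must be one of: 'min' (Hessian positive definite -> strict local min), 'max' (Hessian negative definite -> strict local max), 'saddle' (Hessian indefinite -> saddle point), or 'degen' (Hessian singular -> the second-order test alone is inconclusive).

Compute the Hessian H = grad^2 f:
  H = [[1, 3], [3, 9]]
Verify stationarity: grad f(x*) = H x* + g = (0, 0).
Eigenvalues of H: 0, 10.
H has a zero eigenvalue (singular; positive semidefinite but not definite), so H is neither positive definite, negative definite, nor indefinite. The second-order test alone is inconclusive -> degen.
(Indeed, f is constant along the null direction of H through x*, so x* is not a strict local extremum.)

degen


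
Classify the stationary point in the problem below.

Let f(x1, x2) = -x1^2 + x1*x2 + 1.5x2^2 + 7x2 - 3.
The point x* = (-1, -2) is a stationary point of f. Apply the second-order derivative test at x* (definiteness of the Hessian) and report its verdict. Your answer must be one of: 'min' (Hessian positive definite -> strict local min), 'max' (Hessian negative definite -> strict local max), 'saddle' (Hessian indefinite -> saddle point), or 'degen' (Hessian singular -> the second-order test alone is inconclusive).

Compute the Hessian H = grad^2 f:
  H = [[-2, 1], [1, 3]]
Verify stationarity: grad f(x*) = H x* + g = (0, 0).
Eigenvalues of H: -2.1926, 3.1926.
Eigenvalues have mixed signs, so H is indefinite -> x* is a saddle point.

saddle


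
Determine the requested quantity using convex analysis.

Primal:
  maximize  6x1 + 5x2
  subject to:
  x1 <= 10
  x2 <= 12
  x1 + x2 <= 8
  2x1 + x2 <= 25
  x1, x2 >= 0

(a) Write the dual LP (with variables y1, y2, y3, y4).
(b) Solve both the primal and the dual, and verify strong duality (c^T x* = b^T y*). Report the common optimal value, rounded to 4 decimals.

The standard primal-dual pair for 'max c^T x s.t. A x <= b, x >= 0' is:
  Dual:  min b^T y  s.t.  A^T y >= c,  y >= 0.

So the dual LP is:
  minimize  10y1 + 12y2 + 8y3 + 25y4
  subject to:
    y1 + y3 + 2y4 >= 6
    y2 + y3 + y4 >= 5
    y1, y2, y3, y4 >= 0

Solving the primal: x* = (8, 0).
  primal value c^T x* = 48.
Solving the dual: y* = (0, 0, 6, 0).
  dual value b^T y* = 48.
Strong duality: c^T x* = b^T y*. Confirmed.

48


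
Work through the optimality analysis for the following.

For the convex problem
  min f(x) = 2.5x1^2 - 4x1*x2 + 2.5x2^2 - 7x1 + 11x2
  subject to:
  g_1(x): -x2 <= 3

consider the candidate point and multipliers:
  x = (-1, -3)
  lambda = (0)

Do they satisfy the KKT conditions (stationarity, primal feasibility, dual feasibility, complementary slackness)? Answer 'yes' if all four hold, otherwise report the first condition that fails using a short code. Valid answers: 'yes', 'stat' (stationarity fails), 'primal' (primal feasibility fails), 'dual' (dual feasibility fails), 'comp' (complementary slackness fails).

Gradient of f: grad f(x) = Q x + c = (0, 0)
Constraint values g_i(x) = a_i^T x - b_i:
  g_1((-1, -3)) = 0
Stationarity residual: grad f(x) + sum_i lambda_i a_i = (0, 0)
  -> stationarity OK
Primal feasibility (all g_i <= 0): OK
Dual feasibility (all lambda_i >= 0): OK
Complementary slackness (lambda_i * g_i(x) = 0 for all i): OK

Verdict: yes, KKT holds.

yes


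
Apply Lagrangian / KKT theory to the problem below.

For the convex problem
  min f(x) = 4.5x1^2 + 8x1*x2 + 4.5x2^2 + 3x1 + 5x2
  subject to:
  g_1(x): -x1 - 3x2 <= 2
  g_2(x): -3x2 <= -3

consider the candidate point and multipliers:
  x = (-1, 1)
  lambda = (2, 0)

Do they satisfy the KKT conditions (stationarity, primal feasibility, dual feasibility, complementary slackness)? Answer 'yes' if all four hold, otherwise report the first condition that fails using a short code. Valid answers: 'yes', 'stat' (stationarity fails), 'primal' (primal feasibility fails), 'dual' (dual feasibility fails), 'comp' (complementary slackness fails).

Gradient of f: grad f(x) = Q x + c = (2, 6)
Constraint values g_i(x) = a_i^T x - b_i:
  g_1((-1, 1)) = -4
  g_2((-1, 1)) = 0
Stationarity residual: grad f(x) + sum_i lambda_i a_i = (0, 0)
  -> stationarity OK
Primal feasibility (all g_i <= 0): OK
Dual feasibility (all lambda_i >= 0): OK
Complementary slackness (lambda_i * g_i(x) = 0 for all i): FAILS

Verdict: the first failing condition is complementary_slackness -> comp.

comp


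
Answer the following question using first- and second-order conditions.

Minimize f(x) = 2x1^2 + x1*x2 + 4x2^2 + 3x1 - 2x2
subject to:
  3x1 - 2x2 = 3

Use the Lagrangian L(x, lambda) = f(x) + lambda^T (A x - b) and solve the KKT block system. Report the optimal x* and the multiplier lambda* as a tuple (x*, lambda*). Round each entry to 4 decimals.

Form the Lagrangian:
  L(x, lambda) = (1/2) x^T Q x + c^T x + lambda^T (A x - b)
Stationarity (grad_x L = 0): Q x + c + A^T lambda = 0.
Primal feasibility: A x = b.

This gives the KKT block system:
  [ Q   A^T ] [ x     ]   [-c ]
  [ A    0  ] [ lambda ] = [ b ]

Solving the linear system:
  x*      = (0.78, -0.33)
  lambda* = (-1.93)
  f(x*)   = 4.395

x* = (0.78, -0.33), lambda* = (-1.93)


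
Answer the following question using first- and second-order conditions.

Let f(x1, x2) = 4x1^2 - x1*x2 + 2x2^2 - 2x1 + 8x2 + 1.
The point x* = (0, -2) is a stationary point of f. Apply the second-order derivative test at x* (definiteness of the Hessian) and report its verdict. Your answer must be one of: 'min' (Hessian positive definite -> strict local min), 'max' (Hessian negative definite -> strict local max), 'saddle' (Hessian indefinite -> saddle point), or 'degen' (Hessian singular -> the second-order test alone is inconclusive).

Compute the Hessian H = grad^2 f:
  H = [[8, -1], [-1, 4]]
Verify stationarity: grad f(x*) = H x* + g = (0, 0).
Eigenvalues of H: 3.7639, 8.2361.
Both eigenvalues > 0, so H is positive definite -> x* is a strict local min.

min


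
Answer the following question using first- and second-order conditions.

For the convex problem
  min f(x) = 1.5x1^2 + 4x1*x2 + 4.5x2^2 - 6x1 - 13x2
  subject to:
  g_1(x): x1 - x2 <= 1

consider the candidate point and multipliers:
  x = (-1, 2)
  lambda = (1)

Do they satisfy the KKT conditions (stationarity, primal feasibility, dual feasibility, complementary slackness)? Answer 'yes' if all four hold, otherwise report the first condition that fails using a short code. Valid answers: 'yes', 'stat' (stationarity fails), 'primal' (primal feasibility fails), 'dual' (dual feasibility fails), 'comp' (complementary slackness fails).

Gradient of f: grad f(x) = Q x + c = (-1, 1)
Constraint values g_i(x) = a_i^T x - b_i:
  g_1((-1, 2)) = -4
Stationarity residual: grad f(x) + sum_i lambda_i a_i = (0, 0)
  -> stationarity OK
Primal feasibility (all g_i <= 0): OK
Dual feasibility (all lambda_i >= 0): OK
Complementary slackness (lambda_i * g_i(x) = 0 for all i): FAILS

Verdict: the first failing condition is complementary_slackness -> comp.

comp


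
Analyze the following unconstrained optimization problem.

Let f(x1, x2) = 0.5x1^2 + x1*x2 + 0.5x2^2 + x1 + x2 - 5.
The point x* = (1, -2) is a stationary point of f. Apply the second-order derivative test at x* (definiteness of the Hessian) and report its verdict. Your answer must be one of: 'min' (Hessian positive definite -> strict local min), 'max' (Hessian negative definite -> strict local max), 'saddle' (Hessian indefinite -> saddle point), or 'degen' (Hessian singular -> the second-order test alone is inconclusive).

Compute the Hessian H = grad^2 f:
  H = [[1, 1], [1, 1]]
Verify stationarity: grad f(x*) = H x* + g = (0, 0).
Eigenvalues of H: 0, 2.
H has a zero eigenvalue (singular; positive semidefinite but not definite), so H is neither positive definite, negative definite, nor indefinite. The second-order test alone is inconclusive -> degen.
(Indeed, f is constant along the null direction of H through x*, so x* is not a strict local extremum.)

degen


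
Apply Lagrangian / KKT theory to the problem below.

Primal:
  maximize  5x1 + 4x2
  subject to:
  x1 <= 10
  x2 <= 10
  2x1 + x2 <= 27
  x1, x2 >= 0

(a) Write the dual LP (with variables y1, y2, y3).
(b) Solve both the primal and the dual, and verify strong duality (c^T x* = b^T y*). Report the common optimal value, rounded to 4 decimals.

The standard primal-dual pair for 'max c^T x s.t. A x <= b, x >= 0' is:
  Dual:  min b^T y  s.t.  A^T y >= c,  y >= 0.

So the dual LP is:
  minimize  10y1 + 10y2 + 27y3
  subject to:
    y1 + 2y3 >= 5
    y2 + y3 >= 4
    y1, y2, y3 >= 0

Solving the primal: x* = (8.5, 10).
  primal value c^T x* = 82.5.
Solving the dual: y* = (0, 1.5, 2.5).
  dual value b^T y* = 82.5.
Strong duality: c^T x* = b^T y*. Confirmed.

82.5


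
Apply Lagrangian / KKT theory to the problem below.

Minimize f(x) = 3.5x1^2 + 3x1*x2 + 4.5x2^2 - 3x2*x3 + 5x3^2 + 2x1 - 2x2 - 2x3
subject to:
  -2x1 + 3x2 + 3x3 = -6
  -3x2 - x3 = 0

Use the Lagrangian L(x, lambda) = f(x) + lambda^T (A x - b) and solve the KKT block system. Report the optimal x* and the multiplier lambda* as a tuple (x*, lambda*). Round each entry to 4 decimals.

Form the Lagrangian:
  L(x, lambda) = (1/2) x^T Q x + c^T x + lambda^T (A x - b)
Stationarity (grad_x L = 0): Q x + c + A^T lambda = 0.
Primal feasibility: A x = b.

This gives the KKT block system:
  [ Q   A^T ] [ x     ]   [-c ]
  [ A    0  ] [ lambda ] = [ b ]

Solving the linear system:
  x*      = (1.963, 0.3457, -1.037)
  lambda* = (8.3889, 11.7593)
  f(x*)   = 27.821

x* = (1.963, 0.3457, -1.037), lambda* = (8.3889, 11.7593)


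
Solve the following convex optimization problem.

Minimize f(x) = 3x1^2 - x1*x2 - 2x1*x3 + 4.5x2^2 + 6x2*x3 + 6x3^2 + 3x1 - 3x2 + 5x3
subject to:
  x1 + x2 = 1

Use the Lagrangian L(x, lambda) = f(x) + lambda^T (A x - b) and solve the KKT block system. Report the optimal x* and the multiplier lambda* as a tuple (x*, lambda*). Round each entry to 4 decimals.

Form the Lagrangian:
  L(x, lambda) = (1/2) x^T Q x + c^T x + lambda^T (A x - b)
Stationarity (grad_x L = 0): Q x + c + A^T lambda = 0.
Primal feasibility: A x = b.

This gives the KKT block system:
  [ Q   A^T ] [ x     ]   [-c ]
  [ A    0  ] [ lambda ] = [ b ]

Solving the linear system:
  x*      = (-0.2857, 1.2857, -1.1071)
  lambda* = (-2.2143)
  f(x*)   = -4.0179

x* = (-0.2857, 1.2857, -1.1071), lambda* = (-2.2143)


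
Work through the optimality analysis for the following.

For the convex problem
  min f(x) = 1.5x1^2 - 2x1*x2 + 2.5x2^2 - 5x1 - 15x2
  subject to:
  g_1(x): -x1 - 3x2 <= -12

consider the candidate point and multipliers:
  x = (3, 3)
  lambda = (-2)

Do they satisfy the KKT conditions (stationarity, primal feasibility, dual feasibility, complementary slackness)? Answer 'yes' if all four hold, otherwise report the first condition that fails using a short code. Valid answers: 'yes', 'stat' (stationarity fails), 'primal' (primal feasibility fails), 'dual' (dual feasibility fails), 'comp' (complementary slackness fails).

Gradient of f: grad f(x) = Q x + c = (-2, -6)
Constraint values g_i(x) = a_i^T x - b_i:
  g_1((3, 3)) = 0
Stationarity residual: grad f(x) + sum_i lambda_i a_i = (0, 0)
  -> stationarity OK
Primal feasibility (all g_i <= 0): OK
Dual feasibility (all lambda_i >= 0): FAILS
Complementary slackness (lambda_i * g_i(x) = 0 for all i): OK

Verdict: the first failing condition is dual_feasibility -> dual.

dual


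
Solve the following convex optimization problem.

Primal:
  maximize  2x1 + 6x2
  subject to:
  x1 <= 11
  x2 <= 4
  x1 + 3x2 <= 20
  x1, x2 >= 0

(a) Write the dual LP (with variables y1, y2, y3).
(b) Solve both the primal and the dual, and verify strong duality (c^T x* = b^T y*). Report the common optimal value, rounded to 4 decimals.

The standard primal-dual pair for 'max c^T x s.t. A x <= b, x >= 0' is:
  Dual:  min b^T y  s.t.  A^T y >= c,  y >= 0.

So the dual LP is:
  minimize  11y1 + 4y2 + 20y3
  subject to:
    y1 + y3 >= 2
    y2 + 3y3 >= 6
    y1, y2, y3 >= 0

Solving the primal: x* = (8, 4).
  primal value c^T x* = 40.
Solving the dual: y* = (0, 0, 2).
  dual value b^T y* = 40.
Strong duality: c^T x* = b^T y*. Confirmed.

40
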